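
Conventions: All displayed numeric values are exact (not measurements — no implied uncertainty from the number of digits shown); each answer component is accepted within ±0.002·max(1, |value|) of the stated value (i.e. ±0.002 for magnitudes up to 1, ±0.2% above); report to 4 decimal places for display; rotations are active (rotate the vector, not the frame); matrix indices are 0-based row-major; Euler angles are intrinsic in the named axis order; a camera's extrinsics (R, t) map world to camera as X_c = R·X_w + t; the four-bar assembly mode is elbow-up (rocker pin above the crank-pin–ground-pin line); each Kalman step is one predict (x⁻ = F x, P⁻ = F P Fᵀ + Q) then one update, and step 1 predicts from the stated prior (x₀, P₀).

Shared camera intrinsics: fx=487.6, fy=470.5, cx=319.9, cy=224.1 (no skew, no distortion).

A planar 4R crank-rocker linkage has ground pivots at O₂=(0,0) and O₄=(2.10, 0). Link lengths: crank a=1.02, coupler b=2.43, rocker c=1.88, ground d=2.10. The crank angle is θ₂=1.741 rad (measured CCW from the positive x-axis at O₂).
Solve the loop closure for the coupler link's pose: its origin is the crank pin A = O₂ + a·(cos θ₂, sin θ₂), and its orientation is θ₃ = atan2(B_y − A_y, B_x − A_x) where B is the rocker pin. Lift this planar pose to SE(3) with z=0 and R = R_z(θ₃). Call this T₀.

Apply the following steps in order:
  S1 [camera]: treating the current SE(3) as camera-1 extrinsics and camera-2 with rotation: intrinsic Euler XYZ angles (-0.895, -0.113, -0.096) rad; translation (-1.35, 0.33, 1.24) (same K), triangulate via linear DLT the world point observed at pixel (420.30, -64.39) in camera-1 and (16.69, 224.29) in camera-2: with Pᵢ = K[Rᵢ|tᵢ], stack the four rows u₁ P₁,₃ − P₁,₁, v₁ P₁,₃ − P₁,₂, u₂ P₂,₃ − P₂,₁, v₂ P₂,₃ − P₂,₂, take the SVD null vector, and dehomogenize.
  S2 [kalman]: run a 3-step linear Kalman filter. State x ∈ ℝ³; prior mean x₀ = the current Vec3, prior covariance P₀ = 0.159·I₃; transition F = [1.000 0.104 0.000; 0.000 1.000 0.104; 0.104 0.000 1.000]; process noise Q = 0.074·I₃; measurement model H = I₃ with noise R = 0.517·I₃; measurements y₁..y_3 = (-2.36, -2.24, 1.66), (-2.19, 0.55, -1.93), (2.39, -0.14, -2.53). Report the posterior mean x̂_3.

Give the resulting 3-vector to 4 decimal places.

result = (-0.3933, -0.6951, -0.7388)

source (fourbar_fk): coupler pose = R=[0.9330 -0.3600 0.0000; 0.3600 0.9330 0.0000; 0.0000 0.0000 1.0000], t=(-0.1728, 1.0053, 0.0000)
after S1 (triangulate): (-0.2247, -1.5426, 0.8396)
after S2 (kf_track): (-0.3933, -0.6951, -0.7388)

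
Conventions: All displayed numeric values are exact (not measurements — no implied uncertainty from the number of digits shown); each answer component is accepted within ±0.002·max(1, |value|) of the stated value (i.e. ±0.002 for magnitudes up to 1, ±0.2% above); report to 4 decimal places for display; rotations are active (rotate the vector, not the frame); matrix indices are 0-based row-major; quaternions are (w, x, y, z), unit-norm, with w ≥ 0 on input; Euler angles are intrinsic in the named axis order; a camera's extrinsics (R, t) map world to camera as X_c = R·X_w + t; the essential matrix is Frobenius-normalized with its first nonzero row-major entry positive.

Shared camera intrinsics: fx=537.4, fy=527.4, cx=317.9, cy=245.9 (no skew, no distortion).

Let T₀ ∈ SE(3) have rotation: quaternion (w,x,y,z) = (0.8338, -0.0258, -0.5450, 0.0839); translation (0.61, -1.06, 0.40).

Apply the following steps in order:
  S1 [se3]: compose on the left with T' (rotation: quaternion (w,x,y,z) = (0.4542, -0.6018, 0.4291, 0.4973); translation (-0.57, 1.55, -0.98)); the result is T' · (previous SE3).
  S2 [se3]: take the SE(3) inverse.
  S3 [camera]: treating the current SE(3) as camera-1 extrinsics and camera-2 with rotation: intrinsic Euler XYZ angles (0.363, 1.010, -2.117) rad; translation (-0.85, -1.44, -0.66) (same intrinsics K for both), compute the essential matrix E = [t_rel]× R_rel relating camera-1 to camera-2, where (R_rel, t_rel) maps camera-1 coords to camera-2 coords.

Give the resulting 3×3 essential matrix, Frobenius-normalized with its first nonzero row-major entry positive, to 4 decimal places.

matrix = [0.4664 0.4768 -0.0706; -0.2411 -0.0184 -0.5542; -0.0286 -0.1781 0.3899]

after S1 (compose_se3): R=[-0.2979 -0.9406 -0.1627; 0.8185 -0.3394 0.4636; -0.4913 0.0049 0.8710], t=(0.4565, 2.1322, -1.4929)
after S2 (invert_se3): R=[-0.2979 0.8185 -0.4913; -0.9406 -0.3394 0.0049; -0.1627 0.4636 0.8710], t=(-2.3426, 1.1603, 0.3861)
after S3 (essential): [0.4664 0.4768 -0.0706; -0.2411 -0.0184 -0.5542; -0.0286 -0.1781 0.3899]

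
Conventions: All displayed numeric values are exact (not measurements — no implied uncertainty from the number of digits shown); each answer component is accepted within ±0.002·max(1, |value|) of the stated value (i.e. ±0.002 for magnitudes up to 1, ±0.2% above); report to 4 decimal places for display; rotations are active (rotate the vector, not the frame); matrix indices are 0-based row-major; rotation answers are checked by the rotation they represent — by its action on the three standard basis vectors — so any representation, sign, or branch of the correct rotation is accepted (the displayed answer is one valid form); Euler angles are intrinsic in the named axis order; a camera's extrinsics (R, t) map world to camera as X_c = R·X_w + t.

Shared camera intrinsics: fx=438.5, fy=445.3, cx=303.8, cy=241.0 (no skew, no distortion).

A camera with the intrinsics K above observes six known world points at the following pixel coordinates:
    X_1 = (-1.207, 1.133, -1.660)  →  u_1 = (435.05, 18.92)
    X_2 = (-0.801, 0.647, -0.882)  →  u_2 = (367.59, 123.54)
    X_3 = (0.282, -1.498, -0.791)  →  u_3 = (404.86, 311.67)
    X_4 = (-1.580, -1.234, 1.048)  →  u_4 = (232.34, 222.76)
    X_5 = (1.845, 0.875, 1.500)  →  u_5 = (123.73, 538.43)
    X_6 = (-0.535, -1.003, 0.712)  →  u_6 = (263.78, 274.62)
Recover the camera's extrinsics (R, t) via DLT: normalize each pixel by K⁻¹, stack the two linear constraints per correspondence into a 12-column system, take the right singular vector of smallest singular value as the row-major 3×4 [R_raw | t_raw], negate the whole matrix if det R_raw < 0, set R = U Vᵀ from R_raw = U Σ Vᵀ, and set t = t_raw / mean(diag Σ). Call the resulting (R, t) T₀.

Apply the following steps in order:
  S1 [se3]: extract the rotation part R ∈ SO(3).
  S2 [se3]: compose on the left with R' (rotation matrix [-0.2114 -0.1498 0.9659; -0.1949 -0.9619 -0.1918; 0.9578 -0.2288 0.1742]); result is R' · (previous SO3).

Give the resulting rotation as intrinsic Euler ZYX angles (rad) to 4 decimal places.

rotation (euler_zyx) = (-2.2868, 0.0538, -2.8780)

source (pnp_recover): camera pose = R=[0.2339 -0.2227 -0.9464; 0.8351 -0.4525 0.3129; -0.4979 -0.8635 0.0802], t=(0.0800, 0.1800, 4.2399)
after S1 (rot_of_se3): [0.2339 -0.2227 -0.9464; 0.8351 -0.4525 0.3129; -0.4979 -0.8635 0.0802]
after S2 (compose_so3): [-0.6555 -0.7192 0.2306; -0.7533 0.6443 -0.1319; -0.0537 -0.2602 -0.9641]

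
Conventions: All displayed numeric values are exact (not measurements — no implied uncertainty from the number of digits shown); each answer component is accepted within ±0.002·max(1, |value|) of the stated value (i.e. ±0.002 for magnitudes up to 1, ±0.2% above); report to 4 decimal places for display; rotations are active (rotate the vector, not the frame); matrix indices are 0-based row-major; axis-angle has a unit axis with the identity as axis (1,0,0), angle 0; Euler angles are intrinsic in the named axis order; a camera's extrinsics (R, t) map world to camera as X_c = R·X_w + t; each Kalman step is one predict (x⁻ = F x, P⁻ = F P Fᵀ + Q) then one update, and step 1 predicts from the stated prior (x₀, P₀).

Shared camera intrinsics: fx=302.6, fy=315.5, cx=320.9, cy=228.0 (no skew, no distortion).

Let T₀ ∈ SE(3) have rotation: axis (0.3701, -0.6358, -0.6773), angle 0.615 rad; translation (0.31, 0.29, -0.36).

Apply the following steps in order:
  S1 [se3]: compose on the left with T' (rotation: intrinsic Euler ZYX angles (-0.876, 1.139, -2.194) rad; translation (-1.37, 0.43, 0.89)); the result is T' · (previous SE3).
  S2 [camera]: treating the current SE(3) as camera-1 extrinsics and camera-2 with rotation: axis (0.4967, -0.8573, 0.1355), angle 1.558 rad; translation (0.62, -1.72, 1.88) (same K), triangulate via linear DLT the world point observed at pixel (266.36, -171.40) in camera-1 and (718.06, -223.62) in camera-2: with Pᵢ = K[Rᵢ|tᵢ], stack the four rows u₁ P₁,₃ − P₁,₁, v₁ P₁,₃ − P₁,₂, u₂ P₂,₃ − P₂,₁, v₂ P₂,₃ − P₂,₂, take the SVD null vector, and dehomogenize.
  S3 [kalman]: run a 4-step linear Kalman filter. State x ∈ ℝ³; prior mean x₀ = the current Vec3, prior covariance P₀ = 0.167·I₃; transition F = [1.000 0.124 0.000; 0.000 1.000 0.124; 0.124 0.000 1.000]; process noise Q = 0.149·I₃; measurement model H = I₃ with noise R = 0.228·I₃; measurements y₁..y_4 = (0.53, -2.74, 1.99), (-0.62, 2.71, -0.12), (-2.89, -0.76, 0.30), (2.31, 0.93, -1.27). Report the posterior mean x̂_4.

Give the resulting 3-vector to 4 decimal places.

result = (0.5000, 0.4649, -0.5785)

after S1 (compose_se3): R=[0.7162 -0.6437 0.2695; -0.0568 0.3311 0.9419; -0.6955 -0.6899 0.2006], t=(-1.6563, 0.0525, 0.5978)
after S2 (triangulate): (0.7757, -1.7654, -0.8693)
after S3 (kf_track): (0.5000, 0.4649, -0.5785)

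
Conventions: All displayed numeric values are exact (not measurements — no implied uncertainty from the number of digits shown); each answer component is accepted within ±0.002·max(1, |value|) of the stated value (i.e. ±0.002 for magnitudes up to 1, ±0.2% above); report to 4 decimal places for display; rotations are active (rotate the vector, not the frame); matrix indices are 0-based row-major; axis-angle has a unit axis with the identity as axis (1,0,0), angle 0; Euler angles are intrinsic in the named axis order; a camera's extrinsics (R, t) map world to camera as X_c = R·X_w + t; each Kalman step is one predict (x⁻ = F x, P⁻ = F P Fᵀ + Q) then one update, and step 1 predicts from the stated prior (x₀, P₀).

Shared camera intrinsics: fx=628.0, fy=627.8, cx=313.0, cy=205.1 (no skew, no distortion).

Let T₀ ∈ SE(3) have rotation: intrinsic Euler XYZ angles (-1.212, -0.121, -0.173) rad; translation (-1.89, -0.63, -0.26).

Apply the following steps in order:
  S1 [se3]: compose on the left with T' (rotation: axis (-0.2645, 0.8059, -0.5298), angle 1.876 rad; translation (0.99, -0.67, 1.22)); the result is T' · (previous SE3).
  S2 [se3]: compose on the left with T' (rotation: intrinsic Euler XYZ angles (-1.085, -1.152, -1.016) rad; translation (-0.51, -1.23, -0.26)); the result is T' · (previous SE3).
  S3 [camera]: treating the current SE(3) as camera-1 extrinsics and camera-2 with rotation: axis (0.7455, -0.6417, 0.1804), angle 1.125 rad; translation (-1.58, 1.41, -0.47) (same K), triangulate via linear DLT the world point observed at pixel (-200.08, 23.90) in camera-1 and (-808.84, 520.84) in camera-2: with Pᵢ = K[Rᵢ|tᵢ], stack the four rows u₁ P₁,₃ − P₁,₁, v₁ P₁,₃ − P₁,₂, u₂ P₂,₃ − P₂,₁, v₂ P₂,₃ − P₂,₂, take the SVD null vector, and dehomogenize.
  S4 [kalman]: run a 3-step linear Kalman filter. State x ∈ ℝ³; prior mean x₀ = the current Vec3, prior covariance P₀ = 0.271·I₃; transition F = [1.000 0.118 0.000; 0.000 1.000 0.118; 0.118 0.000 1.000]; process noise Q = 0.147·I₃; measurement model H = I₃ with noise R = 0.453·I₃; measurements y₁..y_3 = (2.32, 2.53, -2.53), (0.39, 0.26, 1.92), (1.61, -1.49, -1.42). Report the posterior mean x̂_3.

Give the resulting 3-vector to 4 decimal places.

result = (1.3230, -0.2278, -0.2220)

after S1 (compose_se3): R=[-0.0004 -0.8225 0.5687; -0.7990 0.3423 0.4945; -0.6014 -0.4542 -0.6573], t=(0.9953, 0.5449, 2.8202)
after S2 (compose_se3): R=[0.2732 0.3570 0.8933; -0.9614 0.1323 0.2411; -0.0321 -0.9247 0.3794], t=(-2.6849, 0.3209, 1.1910)
after S3 (triangulate): (1.1179, -0.1117, 1.1563)
after S4 (kf_track): (1.3230, -0.2278, -0.2220)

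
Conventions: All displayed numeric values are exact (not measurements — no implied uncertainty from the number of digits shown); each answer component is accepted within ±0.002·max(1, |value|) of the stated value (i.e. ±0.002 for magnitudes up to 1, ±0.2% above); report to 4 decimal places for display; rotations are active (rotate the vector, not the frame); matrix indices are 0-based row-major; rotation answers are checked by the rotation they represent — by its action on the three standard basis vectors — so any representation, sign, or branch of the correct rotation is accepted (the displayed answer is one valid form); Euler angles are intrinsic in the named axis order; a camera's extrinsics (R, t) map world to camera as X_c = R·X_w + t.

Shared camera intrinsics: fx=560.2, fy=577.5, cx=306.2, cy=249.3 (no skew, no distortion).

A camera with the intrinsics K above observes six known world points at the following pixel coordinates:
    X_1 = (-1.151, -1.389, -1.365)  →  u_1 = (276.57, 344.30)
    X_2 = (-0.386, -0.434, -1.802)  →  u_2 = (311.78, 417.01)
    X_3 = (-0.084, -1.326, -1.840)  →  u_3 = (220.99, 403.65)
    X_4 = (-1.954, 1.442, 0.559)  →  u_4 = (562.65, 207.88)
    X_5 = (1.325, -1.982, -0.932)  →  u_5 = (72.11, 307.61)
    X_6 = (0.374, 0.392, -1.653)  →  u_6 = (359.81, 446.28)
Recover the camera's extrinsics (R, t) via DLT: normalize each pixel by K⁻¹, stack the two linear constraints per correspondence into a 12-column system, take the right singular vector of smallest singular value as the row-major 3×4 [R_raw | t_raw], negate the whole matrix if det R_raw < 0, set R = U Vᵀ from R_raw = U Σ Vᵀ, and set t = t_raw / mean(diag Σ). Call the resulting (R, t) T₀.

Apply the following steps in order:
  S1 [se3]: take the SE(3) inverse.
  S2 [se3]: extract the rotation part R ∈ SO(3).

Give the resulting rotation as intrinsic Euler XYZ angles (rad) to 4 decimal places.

rotation (euler_xyz) = (1.6090, -1.0702, 3.0460)

source (pnp_recover): camera pose = R=[-0.4777 0.8690 0.1288; -0.0458 0.1217 -0.9915; -0.8773 -0.4796 -0.0183], t=(0.4801, -0.1400, 4.9700)
after S1 (invert_se3): R=[-0.4777 -0.0458 -0.8773; 0.8690 0.1217 -0.4796; 0.1288 -0.9915 -0.0183], t=(4.5832, 1.9832, -0.1095)
after S2 (rot_of_se3): [-0.4777 -0.0458 -0.8773; 0.8690 0.1217 -0.4796; 0.1288 -0.9915 -0.0183]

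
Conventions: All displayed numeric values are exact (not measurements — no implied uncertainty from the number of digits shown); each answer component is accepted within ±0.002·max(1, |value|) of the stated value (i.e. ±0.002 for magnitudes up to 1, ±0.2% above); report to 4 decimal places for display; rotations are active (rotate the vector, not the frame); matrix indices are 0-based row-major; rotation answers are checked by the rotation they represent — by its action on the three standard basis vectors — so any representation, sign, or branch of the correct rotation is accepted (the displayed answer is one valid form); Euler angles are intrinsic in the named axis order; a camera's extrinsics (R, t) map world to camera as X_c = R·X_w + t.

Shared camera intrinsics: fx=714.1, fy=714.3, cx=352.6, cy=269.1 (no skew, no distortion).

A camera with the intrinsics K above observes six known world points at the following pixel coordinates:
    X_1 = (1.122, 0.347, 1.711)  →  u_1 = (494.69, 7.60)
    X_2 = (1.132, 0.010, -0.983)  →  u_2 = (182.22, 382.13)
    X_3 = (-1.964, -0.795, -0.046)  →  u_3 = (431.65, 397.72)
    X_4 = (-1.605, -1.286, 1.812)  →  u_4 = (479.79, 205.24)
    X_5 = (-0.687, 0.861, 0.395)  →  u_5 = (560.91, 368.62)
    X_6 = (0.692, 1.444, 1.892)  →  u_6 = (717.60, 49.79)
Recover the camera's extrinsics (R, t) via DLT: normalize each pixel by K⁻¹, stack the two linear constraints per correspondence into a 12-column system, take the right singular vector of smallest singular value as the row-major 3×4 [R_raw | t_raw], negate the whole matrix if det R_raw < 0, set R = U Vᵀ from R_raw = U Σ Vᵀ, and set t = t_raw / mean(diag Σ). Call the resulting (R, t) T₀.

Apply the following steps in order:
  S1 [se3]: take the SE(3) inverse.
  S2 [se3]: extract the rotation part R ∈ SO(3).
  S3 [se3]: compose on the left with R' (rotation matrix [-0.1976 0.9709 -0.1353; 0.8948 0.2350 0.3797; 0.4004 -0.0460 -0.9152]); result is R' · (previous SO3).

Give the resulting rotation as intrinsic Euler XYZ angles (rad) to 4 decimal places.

rotation (euler_xyz) = (2.0880, -0.6235, -0.6384)

source (pnp_recover): camera pose = R=[-0.5301 0.6409 0.5551; -0.5109 0.2811 -0.8124; -0.6767 -0.7143 0.1784], t=(0.2300, 0.3800, 4.7600)
after S1 (invert_se3): R=[-0.5301 -0.5109 -0.6767; 0.6409 0.2811 -0.7143; 0.5551 -0.8124 0.1784], t=(3.5373, 3.1457, -0.6684)
after S2 (rot_of_se3): [-0.5301 -0.5109 -0.6767; 0.6409 0.2811 -0.7143; 0.5551 -0.8124 0.1784]
after S3 (compose_so3): [0.6519 0.4838 -0.5839; -0.1129 -0.6995 -0.7056; -0.7498 0.5260 -0.4014]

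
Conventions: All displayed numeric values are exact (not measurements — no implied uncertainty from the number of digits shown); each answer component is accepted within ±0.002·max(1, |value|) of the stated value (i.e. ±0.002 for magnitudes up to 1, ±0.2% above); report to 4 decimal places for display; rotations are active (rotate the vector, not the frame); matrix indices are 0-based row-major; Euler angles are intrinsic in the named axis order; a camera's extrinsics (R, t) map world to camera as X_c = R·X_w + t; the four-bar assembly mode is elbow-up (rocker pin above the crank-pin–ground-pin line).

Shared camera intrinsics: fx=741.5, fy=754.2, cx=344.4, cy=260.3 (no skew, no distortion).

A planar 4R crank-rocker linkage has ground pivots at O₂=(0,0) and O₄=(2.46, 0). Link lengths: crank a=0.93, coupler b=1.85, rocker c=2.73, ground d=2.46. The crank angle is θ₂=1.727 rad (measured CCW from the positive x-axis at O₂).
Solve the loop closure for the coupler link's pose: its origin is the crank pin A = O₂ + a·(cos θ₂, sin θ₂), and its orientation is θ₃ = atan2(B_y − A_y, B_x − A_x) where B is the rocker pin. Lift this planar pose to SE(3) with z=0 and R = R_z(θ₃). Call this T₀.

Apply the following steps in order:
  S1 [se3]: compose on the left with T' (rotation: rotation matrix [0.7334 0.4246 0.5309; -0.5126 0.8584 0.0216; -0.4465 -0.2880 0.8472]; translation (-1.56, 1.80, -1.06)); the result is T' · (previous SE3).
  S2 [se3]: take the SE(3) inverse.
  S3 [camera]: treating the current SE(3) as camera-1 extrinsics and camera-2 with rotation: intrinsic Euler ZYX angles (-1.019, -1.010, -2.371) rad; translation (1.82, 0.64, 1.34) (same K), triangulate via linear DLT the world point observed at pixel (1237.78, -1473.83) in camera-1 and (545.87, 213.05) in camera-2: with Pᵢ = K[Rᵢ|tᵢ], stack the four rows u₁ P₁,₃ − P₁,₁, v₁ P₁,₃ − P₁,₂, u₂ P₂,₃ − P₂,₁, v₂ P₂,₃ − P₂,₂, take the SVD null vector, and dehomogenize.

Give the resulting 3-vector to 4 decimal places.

source (fourbar_fk): coupler pose = R=[0.6434 -0.7656 0.0000; 0.7656 0.6434 0.0000; 0.0000 0.0000 1.0000], t=(-0.1447, 0.9187, 0.0000)
after S1 (compose_se3): R=[0.7969 -0.2883 0.5309; 0.3274 0.9447 0.0216; -0.5077 0.1566 0.8472], t=(-1.2760, 2.6627, -1.2600)
after S2 (invert_se3): R=[0.7969 0.3274 -0.5077; -0.2883 0.9447 0.1566; 0.5309 0.0216 0.8472], t=(-0.4945, -2.6860, 1.6873)
after S3 (triangulate): (1.4589, 0.4330, -1.4181)

result = (1.4589, 0.4330, -1.4181)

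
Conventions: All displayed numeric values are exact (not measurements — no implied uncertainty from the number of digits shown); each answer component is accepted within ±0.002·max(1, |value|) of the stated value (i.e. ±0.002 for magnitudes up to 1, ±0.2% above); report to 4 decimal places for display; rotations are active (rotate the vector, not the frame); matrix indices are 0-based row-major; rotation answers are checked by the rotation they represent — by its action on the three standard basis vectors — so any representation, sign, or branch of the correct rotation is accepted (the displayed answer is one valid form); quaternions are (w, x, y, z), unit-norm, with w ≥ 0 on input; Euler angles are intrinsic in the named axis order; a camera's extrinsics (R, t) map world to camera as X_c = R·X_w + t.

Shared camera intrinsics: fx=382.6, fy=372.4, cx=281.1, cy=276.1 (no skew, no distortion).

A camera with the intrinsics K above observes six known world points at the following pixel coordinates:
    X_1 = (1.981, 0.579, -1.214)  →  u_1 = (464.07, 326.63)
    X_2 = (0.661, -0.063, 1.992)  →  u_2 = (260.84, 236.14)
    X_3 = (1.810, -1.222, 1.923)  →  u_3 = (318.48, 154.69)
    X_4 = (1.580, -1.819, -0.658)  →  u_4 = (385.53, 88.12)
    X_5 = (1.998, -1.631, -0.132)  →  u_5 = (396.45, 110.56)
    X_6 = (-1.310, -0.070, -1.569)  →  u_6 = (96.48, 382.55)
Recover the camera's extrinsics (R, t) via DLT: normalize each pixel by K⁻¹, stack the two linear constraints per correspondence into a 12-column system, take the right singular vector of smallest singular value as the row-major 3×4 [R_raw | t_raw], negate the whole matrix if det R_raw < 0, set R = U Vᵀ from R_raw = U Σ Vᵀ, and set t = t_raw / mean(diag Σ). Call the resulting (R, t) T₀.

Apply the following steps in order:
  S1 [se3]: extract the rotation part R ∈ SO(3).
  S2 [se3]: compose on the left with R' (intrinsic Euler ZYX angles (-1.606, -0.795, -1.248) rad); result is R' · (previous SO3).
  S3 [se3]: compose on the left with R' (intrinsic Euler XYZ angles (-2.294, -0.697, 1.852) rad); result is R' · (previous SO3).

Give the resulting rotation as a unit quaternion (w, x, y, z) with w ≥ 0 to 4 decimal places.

source (pnp_recover): camera pose = R=[0.9536 0.1523 -0.2599; -0.2261 0.9320 -0.2832; 0.1991 0.3288 0.9232], t=(-0.4399, 0.0900, 4.4099)
after S1 (rot_of_se3): [0.9536 0.1523 -0.2599; -0.2261 0.9320 -0.2832; 0.1991 0.3288 0.9232]
after S2 (compose_so3): [0.1005 0.5837 0.8057; -0.4735 -0.6842 0.5547; 0.8751 -0.4372 0.2076]
after S3 (compose_so3): [-0.2343 0.6605 -0.7134; 0.5577 -0.5097 -0.6551; -0.7963 -0.5513 -0.2489]

rotation (quat) = (0.0420, 0.6173, 0.4933, -0.6114)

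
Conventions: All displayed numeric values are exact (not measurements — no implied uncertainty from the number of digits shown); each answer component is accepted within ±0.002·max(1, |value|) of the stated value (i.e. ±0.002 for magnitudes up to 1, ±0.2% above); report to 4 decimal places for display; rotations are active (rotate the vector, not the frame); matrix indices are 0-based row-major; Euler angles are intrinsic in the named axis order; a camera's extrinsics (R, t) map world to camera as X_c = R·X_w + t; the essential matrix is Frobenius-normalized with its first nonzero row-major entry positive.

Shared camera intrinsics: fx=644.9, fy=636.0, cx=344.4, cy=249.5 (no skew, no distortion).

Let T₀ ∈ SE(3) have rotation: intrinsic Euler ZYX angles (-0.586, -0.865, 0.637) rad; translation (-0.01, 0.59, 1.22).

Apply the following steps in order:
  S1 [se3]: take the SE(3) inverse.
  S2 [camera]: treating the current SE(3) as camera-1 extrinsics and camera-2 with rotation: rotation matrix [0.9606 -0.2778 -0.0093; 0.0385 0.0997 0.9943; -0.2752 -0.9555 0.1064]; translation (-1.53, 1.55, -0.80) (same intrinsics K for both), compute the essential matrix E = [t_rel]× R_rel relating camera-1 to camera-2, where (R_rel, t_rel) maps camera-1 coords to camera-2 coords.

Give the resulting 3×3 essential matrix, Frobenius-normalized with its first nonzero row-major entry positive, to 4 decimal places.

matrix = [0.3390 -0.3669 0.3634; -0.0565 -0.2468 0.3397; -0.6016 -0.0544 0.2723]

after S1 (invert_se3): R=[0.5404 -0.3587 0.7611; 0.0674 0.9201 0.3858; -0.8387 -0.1572 0.5214], t=(-0.7115, -1.0129, -0.5518)
after S2 (essential): [0.3390 -0.3669 0.3634; -0.0565 -0.2468 0.3397; -0.6016 -0.0544 0.2723]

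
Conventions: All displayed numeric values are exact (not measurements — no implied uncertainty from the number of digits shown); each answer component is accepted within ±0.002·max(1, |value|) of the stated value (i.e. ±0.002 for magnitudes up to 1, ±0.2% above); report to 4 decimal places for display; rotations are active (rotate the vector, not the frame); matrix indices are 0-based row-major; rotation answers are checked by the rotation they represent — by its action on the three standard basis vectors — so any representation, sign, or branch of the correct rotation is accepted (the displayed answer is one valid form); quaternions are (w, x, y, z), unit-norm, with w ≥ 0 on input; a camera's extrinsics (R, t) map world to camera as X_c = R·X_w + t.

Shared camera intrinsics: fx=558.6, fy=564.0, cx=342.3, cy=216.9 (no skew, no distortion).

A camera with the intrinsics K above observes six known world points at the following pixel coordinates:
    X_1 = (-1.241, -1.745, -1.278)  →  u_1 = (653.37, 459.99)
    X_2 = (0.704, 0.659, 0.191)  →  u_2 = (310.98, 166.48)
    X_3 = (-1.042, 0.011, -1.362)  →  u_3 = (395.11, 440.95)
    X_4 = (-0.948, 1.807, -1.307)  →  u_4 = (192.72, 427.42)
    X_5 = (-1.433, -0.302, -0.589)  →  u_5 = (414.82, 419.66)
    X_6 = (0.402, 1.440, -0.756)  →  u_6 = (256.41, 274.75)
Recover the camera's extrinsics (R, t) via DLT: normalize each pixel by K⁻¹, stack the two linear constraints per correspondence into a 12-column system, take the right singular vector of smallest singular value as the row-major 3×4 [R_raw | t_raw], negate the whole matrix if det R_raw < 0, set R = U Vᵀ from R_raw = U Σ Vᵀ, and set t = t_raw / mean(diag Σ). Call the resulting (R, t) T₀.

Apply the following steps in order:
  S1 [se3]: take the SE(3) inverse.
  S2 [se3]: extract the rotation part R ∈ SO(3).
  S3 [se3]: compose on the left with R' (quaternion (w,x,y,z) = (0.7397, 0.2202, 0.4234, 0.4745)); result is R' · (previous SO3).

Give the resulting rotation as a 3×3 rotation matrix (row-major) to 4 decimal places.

rotation (matrix) = ((0.3255, -0.8496, -0.4149), (-0.3022, -0.5093, 0.8058), (-0.8960, -0.1369, -0.4225))

source (pnp_recover): camera pose = R=[0.1678 -0.9564 -0.2389; -0.5577 0.1078 -0.8230; 0.8129 0.2713 -0.5154], t=(0.2700, 0.0200, 4.4796)
after S1 (invert_se3): R=[0.1678 -0.5577 0.8129; -0.9564 0.1078 0.2713; -0.2389 -0.8230 -0.5154], t=(-3.6756, -0.9594, 2.3896)
after S2 (rot_of_se3): [0.1678 -0.5577 0.8129; -0.9564 0.1078 0.2713; -0.2389 -0.8230 -0.5154]
after S3 (compose_so3): [0.3255 -0.8496 -0.4149; -0.3022 -0.5093 0.8058; -0.8960 -0.1369 -0.4225]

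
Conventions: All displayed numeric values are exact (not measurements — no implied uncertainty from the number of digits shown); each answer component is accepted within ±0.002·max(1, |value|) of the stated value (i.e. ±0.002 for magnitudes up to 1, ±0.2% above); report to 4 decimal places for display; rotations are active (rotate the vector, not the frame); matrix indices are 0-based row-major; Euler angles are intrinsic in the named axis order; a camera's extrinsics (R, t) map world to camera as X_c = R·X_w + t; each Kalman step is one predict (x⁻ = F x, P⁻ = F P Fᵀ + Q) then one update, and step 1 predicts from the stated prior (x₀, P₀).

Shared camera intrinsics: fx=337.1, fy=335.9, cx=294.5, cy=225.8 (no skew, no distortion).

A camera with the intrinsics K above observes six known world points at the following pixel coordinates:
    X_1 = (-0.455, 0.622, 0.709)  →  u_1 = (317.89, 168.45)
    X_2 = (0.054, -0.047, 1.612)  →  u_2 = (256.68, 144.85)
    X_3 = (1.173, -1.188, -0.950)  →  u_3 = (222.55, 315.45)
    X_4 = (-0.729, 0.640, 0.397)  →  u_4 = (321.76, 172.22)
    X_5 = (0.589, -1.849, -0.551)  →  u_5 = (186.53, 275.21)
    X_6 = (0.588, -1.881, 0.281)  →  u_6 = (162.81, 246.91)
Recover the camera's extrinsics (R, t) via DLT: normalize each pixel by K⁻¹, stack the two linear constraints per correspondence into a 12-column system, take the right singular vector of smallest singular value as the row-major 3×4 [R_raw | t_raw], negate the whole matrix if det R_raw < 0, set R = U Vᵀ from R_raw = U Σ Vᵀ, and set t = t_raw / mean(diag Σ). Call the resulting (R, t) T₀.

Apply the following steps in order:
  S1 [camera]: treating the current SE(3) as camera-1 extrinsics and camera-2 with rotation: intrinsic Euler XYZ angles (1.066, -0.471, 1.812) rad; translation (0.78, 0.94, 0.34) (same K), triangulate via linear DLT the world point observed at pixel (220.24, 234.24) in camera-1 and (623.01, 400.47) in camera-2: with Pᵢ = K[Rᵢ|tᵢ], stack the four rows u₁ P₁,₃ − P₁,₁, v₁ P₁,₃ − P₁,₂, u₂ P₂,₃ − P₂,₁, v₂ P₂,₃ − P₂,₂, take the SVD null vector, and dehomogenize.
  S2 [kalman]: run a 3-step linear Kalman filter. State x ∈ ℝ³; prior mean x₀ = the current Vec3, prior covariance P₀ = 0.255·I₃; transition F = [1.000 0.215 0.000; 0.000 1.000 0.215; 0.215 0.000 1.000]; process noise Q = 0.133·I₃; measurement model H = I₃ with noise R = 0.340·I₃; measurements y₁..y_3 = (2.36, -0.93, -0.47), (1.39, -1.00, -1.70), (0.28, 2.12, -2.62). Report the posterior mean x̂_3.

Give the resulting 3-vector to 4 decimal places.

source (pnp_recover): camera pose = R=[-0.0700 0.9811 -0.1807; 0.7567 -0.0658 -0.6504; -0.6500 -0.1822 -0.7378], t=(-0.1500, -0.0501, 5.5890)
after S1 (triangulate): (0.5051, -0.8879, 0.4024)
after S2 (kf_track): (0.6969, 0.2940, -1.3430)

result = (0.6969, 0.2940, -1.3430)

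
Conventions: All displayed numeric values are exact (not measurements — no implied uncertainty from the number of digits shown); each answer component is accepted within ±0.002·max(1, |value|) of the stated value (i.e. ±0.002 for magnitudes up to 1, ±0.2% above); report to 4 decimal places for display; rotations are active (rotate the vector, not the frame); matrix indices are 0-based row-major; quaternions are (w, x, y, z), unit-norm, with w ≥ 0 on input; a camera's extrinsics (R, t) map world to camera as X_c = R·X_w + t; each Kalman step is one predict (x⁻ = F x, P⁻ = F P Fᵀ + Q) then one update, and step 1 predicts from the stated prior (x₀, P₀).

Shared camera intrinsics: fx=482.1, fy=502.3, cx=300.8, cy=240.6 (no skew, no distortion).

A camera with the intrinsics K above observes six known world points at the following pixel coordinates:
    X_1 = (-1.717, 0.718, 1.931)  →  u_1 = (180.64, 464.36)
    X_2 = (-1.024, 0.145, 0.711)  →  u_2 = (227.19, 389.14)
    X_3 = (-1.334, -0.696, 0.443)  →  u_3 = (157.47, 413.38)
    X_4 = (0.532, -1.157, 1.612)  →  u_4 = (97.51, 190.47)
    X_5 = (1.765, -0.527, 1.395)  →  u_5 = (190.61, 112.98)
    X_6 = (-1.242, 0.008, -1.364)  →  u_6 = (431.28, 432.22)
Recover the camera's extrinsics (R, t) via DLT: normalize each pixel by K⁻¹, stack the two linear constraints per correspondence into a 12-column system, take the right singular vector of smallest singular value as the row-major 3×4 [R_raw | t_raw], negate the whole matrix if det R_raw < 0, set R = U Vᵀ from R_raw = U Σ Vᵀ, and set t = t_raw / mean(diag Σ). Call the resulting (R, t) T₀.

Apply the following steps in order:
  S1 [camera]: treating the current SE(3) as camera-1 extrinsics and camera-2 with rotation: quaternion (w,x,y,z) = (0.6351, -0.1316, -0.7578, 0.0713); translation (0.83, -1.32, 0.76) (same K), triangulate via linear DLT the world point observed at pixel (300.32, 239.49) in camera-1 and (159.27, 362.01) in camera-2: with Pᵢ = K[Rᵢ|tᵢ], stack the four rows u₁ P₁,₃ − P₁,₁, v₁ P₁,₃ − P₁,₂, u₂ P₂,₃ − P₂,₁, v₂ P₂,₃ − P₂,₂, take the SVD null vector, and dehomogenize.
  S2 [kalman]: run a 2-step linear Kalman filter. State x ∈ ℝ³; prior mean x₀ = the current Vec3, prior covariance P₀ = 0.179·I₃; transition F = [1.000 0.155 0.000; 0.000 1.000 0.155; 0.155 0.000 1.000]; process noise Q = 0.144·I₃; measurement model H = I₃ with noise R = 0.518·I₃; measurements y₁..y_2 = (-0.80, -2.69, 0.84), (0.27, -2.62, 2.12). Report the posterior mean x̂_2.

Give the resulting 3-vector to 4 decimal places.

result = (0.2416, -1.0373, 1.4133)

source (pnp_recover): camera pose = R=[0.1321 0.6433 -0.7542; -0.9102 0.3800 0.1647; 0.3925 0.6647 0.6357], t=(-0.0900, 0.1900, 4.2299)
after S1 (triangulate): (0.9751, 1.2949, 1.1641)
after S2 (kf_track): (0.2416, -1.0373, 1.4133)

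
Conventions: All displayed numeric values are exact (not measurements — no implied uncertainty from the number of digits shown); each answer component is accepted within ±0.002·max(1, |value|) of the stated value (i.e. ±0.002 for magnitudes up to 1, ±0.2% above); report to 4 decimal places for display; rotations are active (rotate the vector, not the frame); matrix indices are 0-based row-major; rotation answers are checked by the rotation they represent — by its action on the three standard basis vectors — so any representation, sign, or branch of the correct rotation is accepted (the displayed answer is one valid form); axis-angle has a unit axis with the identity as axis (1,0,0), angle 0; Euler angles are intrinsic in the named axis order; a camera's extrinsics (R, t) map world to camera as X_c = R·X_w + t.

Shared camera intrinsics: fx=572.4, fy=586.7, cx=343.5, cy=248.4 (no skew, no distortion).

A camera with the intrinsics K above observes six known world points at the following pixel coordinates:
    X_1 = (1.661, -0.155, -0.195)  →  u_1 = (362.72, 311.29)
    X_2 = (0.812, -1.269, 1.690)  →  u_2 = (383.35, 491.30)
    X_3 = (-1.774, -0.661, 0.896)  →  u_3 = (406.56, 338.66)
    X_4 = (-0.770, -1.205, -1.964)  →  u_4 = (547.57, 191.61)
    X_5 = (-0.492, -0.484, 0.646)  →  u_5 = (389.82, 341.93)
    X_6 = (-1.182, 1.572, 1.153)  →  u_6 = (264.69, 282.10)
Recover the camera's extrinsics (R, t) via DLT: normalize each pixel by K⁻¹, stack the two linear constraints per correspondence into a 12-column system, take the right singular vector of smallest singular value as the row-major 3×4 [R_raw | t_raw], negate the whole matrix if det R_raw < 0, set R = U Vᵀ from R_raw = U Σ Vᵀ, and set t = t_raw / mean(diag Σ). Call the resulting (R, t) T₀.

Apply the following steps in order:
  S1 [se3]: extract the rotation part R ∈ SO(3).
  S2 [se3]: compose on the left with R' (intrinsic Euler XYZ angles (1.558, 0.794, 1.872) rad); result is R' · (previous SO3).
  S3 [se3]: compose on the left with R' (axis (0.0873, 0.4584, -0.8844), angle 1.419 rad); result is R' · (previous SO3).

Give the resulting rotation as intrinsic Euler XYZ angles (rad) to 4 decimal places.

rotation (euler_xyz) = (-2.1816, -1.1390, -0.5339)

source (pnp_recover): camera pose = R=[-0.2555 -0.8435 -0.4724; 0.1181 -0.5122 0.8507; -0.9596 0.1616 0.2305], t=(0.3800, 0.4600, 6.9801)
after S1 (rot_of_se3): [-0.2555 -0.8435 -0.4724; 0.1181 -0.5122 0.8507; -0.9596 0.1616 0.2305]
after S2 (compose_so3): [-0.7102 0.6336 -0.3069; 0.6427 0.4056 -0.6500; -0.2873 -0.6588 -0.6953]
after S3 (compose_so3): [0.3603 0.2130 -0.9082; 0.9323 -0.1151 0.3428; -0.0315 -0.9703 -0.2400]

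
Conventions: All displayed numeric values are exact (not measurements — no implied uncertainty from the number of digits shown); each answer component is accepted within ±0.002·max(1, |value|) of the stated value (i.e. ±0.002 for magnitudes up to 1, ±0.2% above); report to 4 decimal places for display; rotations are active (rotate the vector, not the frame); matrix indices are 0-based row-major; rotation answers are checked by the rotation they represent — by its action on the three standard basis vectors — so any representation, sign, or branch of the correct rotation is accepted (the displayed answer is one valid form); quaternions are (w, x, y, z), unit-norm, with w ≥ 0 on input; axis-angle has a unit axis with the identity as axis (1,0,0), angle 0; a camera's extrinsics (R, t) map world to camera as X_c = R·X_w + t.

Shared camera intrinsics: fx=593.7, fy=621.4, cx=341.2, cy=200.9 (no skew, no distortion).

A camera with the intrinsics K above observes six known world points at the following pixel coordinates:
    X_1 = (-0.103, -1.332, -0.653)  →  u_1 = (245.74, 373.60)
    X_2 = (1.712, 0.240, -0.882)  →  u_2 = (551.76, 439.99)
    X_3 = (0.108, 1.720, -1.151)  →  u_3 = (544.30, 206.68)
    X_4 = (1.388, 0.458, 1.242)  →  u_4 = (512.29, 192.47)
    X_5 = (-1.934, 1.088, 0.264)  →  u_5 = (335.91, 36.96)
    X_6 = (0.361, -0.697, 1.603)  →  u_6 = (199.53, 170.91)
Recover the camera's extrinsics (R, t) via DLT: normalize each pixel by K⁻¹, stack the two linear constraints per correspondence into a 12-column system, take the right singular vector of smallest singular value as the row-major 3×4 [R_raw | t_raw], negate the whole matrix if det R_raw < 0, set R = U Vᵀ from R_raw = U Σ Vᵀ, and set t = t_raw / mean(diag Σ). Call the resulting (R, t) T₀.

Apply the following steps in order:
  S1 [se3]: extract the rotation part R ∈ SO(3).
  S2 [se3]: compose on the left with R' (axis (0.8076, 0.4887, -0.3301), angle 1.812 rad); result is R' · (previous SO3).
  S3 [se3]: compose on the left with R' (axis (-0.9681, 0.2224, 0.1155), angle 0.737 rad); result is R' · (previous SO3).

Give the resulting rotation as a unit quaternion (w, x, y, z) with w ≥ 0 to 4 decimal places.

rotation (quat) = (0.3607, -0.7883, -0.1555, 0.4736)

source (pnp_recover): camera pose = R=[0.5060 0.8060 -0.3071; 0.5322 -0.5719 -0.6243; -0.6788 0.1524 -0.7183], t=(0.1300, 0.2600, 4.6100)
after S1 (rot_of_se3): [0.5060 0.8060 -0.3071; 0.5322 -0.5719 -0.6243; -0.6788 0.1524 -0.7183]
after S2 (compose_so3): [0.6208 0.0178 -0.7838; 0.7835 -0.0469 0.6196; -0.0257 -0.9987 -0.0430]
after S3 (compose_so3): [0.5030 -0.0965 -0.8589; 0.5869 -0.6914 0.4214; -0.6345 -0.7160 -0.2911]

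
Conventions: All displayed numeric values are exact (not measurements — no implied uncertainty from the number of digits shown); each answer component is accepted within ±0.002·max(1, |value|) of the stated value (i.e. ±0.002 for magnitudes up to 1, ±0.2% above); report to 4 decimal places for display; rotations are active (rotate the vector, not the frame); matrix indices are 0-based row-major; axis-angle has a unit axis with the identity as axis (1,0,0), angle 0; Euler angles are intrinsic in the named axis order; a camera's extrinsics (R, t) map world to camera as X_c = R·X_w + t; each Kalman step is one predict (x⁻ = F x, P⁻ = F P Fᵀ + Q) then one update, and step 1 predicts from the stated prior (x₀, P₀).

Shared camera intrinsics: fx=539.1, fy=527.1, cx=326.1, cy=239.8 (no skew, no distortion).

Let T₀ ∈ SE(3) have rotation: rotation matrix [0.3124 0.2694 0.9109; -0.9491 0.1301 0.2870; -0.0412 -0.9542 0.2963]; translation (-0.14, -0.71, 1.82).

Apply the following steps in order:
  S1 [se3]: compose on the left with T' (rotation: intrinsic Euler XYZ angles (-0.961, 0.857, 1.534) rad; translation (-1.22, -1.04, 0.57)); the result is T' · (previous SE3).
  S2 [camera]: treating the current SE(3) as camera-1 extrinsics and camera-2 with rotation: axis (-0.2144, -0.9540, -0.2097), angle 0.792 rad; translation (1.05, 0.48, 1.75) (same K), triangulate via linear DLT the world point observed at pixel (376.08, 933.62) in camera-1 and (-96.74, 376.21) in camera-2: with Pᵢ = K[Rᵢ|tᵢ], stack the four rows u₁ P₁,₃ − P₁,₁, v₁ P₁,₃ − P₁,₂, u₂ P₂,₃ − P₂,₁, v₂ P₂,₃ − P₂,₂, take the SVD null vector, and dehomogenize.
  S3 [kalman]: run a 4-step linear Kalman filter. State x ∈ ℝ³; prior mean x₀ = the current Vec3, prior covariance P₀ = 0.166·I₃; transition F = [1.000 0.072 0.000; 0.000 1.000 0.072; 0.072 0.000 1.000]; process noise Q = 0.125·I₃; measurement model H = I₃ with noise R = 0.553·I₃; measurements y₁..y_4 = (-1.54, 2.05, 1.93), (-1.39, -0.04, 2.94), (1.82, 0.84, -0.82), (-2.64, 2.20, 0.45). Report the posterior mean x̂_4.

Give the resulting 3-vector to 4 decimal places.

after S1 (compose_se3): R=[0.5973 -0.7999 0.0581; -0.4581 -0.2808 0.8434; -0.6583 -0.5304 -0.5342], t=(0.6169, -0.5947, 1.0836)
after S2 (triangulate): (-1.7077, -0.5368, 1.9027)
after S3 (kf_track): (-1.1369, 1.2312, 0.7936)

result = (-1.1369, 1.2312, 0.7936)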